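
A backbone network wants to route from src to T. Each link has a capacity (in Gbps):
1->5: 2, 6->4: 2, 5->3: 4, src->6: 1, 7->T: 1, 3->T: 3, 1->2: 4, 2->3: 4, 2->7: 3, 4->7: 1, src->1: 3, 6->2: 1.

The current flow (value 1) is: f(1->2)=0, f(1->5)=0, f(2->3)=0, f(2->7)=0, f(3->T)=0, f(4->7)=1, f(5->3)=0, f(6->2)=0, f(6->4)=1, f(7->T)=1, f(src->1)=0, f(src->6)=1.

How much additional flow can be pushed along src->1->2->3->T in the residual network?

Residual capacities along the path: src->1: 3, 1->2: 4, 2->3: 4, 3->T: 3.
Minimum is 3.

3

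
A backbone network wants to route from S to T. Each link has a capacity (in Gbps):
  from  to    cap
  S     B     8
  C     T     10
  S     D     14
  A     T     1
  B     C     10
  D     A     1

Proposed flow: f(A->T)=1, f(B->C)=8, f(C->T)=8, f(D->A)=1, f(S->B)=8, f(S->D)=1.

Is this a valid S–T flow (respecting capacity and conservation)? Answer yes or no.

Every edge has 0 ≤ f(e) ≤ cap(e).
At each intermediate node, inflow equals outflow.

Yes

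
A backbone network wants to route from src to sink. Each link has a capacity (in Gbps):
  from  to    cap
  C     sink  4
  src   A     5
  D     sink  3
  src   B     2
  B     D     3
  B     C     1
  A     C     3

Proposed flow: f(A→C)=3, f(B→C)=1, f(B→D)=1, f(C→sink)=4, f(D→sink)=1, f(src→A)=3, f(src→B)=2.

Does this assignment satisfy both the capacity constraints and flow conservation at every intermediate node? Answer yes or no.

Yes

Every edge has 0 ≤ f(e) ≤ cap(e).
At each intermediate node, inflow equals outflow.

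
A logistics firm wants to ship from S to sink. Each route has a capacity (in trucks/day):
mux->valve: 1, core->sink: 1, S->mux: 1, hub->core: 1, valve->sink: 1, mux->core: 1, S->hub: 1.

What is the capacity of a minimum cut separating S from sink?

2

Max flow = 2 (via 2 augmenting paths).
In the residual at optimum, the set reachable from S is {S}.
Cut edges: S->mux (cap 1), S->hub (cap 1). Sum = 2.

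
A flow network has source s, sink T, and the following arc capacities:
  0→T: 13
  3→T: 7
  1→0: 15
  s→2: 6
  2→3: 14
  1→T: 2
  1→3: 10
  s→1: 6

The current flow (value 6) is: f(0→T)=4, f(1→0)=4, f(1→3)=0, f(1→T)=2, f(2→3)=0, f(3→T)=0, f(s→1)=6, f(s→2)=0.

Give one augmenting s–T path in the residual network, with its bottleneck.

Residual along s→2→3→T: s→2: 6, 2→3: 14, 3→T: 7.
Bottleneck = min = 6.

s→2→3→T, bottleneck 6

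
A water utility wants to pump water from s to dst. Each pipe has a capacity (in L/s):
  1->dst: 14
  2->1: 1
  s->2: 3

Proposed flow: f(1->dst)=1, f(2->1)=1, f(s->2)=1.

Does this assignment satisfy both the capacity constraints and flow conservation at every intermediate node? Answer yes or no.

Every edge has 0 ≤ f(e) ≤ cap(e).
At each intermediate node, inflow equals outflow.

Yes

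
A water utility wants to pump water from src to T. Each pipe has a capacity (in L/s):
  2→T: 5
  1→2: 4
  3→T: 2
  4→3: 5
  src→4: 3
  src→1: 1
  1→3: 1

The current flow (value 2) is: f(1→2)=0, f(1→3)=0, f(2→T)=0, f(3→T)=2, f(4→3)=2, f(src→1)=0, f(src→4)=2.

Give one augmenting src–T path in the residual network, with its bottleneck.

Residual along src→1→2→T: src→1: 1, 1→2: 4, 2→T: 5.
Bottleneck = min = 1.

src→1→2→T, bottleneck 1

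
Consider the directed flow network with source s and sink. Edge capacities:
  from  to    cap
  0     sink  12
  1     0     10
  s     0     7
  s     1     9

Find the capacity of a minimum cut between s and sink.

Max flow = 12 (via 2 augmenting paths).
In the residual at optimum, the set reachable from s is {0, 1, s}.
Cut edges: 0→sink (cap 12). Sum = 12.

12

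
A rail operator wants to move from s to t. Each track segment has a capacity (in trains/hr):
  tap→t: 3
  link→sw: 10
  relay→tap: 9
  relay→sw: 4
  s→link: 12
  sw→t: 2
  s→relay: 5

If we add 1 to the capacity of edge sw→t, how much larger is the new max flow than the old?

Original max flow = 5.
After raising cap(sw→t), augmenting paths through that edge carry 1 more unit.
New max flow = 6. Increase = 1.

1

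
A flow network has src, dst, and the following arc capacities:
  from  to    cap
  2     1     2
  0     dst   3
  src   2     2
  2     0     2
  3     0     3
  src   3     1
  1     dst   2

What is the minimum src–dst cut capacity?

Max flow = 3 (via 2 augmenting paths).
In the residual at optimum, the set reachable from src is {src}.
Cut edges: src->3 (cap 1), src->2 (cap 2). Sum = 3.

3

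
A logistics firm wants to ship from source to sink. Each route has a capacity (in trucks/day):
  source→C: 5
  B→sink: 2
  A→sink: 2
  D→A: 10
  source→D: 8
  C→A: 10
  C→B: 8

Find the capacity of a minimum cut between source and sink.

4

Max flow = 4 (via 2 augmenting paths).
In the residual at optimum, the set reachable from source is {A, B, C, D, source}.
Cut edges: A→sink (cap 2), B→sink (cap 2). Sum = 4.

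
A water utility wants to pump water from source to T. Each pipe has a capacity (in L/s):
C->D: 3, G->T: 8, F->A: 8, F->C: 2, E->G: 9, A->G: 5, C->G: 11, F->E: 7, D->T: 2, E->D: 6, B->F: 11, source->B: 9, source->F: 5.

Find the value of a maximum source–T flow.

Augment source->F->E->D->T: bottleneck 2. Total 2.
Augment source->F->E->G->T: bottleneck 3. Total 5.
Augment source->B->F->E->G->T: bottleneck 2. Total 7.
Augment source->B->F->C->G->T: bottleneck 2. Total 9.
Augment source->B->F->A->G->T: bottleneck 1. Total 10.
No augmenting path remains in the residual graph.

10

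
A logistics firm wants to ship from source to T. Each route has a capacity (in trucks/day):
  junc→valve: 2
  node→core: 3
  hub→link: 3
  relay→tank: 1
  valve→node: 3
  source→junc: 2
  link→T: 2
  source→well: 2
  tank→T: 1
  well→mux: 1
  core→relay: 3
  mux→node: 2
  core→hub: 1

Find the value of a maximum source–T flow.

Augment source→junc→valve→node→core→hub→link→T: bottleneck 1. Total 1.
Augment source→junc→valve→node→core→relay→tank→T: bottleneck 1. Total 2.
No augmenting path remains in the residual graph.

2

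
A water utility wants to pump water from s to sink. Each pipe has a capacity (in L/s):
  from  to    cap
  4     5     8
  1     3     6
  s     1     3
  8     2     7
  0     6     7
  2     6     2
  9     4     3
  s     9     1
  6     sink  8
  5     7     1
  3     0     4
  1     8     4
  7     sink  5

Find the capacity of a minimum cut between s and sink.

4

Max flow = 4 (via 2 augmenting paths).
In the residual at optimum, the set reachable from s is {s}.
Cut edges: s->1 (cap 3), s->9 (cap 1). Sum = 4.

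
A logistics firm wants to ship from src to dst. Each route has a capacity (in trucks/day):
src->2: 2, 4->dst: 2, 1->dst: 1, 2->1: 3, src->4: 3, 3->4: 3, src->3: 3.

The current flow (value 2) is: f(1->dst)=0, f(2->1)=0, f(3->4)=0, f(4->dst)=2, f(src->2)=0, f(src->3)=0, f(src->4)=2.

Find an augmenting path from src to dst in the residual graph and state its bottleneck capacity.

Residual along src->2->1->dst: src->2: 2, 2->1: 3, 1->dst: 1.
Bottleneck = min = 1.

src->2->1->dst, bottleneck 1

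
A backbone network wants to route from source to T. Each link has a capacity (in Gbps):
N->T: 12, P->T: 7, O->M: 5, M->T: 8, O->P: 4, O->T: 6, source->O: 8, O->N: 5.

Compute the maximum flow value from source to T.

Augment source->O->T: bottleneck 6. Total 6.
Augment source->O->N->T: bottleneck 2. Total 8.
No augmenting path remains in the residual graph.

8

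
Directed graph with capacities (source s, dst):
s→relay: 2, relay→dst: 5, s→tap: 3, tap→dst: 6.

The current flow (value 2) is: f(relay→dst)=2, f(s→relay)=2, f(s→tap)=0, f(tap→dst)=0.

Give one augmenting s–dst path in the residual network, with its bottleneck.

Residual along s→tap→dst: s→tap: 3, tap→dst: 6.
Bottleneck = min = 3.

s→tap→dst, bottleneck 3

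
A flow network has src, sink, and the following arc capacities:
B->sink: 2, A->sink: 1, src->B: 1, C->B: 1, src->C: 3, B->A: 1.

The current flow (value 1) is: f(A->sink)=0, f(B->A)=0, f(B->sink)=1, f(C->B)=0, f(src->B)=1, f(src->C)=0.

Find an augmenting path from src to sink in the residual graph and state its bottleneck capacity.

Residual along src->C->B->sink: src->C: 3, C->B: 1, B->sink: 1.
Bottleneck = min = 1.

src->C->B->sink, bottleneck 1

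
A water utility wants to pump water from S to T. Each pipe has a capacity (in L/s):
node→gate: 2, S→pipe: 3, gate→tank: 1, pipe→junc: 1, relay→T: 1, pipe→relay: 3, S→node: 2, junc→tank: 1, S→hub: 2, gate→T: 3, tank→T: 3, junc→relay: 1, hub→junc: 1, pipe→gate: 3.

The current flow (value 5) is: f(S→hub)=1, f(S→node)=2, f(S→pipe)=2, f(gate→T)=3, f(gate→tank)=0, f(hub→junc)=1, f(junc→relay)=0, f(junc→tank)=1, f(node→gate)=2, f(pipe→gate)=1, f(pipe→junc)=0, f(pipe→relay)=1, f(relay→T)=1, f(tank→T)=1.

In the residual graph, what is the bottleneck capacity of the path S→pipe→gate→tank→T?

1

Residual capacities along the path: S→pipe: 1, pipe→gate: 2, gate→tank: 1, tank→T: 2.
Minimum is 1.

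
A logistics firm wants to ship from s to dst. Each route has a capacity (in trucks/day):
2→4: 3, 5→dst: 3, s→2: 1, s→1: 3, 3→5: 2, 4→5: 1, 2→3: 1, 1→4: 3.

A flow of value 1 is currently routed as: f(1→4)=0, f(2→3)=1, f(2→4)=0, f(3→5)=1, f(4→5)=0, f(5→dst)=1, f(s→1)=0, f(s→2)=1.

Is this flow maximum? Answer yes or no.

Residual path s→1→4→5→dst has bottleneck 1 > 0.
Pushing 1 along it raises the flow to 2, so the given flow is not maximum.

No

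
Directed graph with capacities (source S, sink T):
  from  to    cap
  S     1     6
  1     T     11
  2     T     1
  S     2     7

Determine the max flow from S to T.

Augment S→2→T: bottleneck 1. Total 1.
Augment S→1→T: bottleneck 6. Total 7.
No augmenting path remains in the residual graph.

7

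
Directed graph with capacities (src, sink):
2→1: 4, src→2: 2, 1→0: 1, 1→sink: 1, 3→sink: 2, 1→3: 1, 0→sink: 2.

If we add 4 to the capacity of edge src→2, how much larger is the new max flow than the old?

Original max flow = 2.
After raising cap(src→2), augmenting paths through that edge carry 1 more unit.
New max flow = 3. Increase = 1.

1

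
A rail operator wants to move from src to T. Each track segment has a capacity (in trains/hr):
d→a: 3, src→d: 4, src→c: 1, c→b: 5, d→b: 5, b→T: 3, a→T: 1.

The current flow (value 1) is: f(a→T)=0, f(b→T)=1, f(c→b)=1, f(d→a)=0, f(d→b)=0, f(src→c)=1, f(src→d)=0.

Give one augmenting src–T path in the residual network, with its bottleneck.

Residual along src→d→b→T: src→d: 4, d→b: 5, b→T: 2.
Bottleneck = min = 2.

src→d→b→T, bottleneck 2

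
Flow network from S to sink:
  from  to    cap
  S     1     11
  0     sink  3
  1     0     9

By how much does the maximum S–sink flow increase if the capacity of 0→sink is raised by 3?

3

Original max flow = 3.
After raising cap(0→sink), augmenting paths through that edge carry 3 more units.
New max flow = 6. Increase = 3.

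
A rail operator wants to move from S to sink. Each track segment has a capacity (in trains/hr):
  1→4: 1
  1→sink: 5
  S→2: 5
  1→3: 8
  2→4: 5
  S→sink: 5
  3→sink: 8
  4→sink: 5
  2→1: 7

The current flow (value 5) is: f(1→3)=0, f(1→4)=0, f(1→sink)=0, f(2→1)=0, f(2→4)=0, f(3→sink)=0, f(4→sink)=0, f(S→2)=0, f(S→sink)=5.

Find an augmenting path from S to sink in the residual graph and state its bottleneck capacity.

Residual along S→2→1→sink: S→2: 5, 2→1: 7, 1→sink: 5.
Bottleneck = min = 5.

S→2→1→sink, bottleneck 5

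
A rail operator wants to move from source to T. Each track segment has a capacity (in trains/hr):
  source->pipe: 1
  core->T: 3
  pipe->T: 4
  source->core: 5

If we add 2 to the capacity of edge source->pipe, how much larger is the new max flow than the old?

Original max flow = 4.
After raising cap(source->pipe), augmenting paths through that edge carry 2 more units.
New max flow = 6. Increase = 2.

2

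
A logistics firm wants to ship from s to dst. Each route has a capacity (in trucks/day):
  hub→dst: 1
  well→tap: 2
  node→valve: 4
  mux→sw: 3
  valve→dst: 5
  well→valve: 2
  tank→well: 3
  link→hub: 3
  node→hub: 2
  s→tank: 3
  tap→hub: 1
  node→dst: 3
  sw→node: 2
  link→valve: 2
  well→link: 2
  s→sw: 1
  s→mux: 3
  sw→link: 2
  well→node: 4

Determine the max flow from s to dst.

7

Augment s→sw→node→dst: bottleneck 1. Total 1.
Augment s→mux→sw→node→dst: bottleneck 1. Total 2.
Augment s→tank→well→node→dst: bottleneck 1. Total 3.
Augment s→tank→well→valve→dst: bottleneck 2. Total 5.
Augment s→mux→sw→link→hub→dst: bottleneck 1. Total 6.
Augment s→mux→sw→link→valve→dst: bottleneck 1. Total 7.
No augmenting path remains in the residual graph.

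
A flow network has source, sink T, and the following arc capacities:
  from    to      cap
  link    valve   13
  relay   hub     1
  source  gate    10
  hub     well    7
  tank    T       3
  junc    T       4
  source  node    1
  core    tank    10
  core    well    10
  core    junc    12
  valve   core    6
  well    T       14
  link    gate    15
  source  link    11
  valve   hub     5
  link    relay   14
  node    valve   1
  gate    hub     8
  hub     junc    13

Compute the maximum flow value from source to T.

17

Augment source→gate→hub→junc→T: bottleneck 4. Total 4.
Augment source→gate→hub→well→T: bottleneck 4. Total 8.
Augment source→node→valve→core→well→T: bottleneck 1. Total 9.
Augment source→link→valve→core→well→T: bottleneck 5. Total 14.
Augment source→link→valve→hub→well→T: bottleneck 3. Total 17.
No augmenting path remains in the residual graph.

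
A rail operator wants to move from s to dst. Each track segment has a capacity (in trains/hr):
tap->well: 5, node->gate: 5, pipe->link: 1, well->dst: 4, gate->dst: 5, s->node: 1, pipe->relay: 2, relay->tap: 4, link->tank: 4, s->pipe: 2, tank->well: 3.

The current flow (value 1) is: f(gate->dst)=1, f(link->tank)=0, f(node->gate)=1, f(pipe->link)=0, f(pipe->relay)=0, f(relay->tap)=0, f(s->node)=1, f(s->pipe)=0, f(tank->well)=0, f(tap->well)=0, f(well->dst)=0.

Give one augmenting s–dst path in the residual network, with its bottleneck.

Residual along s->pipe->link->tank->well->dst: s->pipe: 2, pipe->link: 1, link->tank: 4, tank->well: 3, well->dst: 4.
Bottleneck = min = 1.

s->pipe->link->tank->well->dst, bottleneck 1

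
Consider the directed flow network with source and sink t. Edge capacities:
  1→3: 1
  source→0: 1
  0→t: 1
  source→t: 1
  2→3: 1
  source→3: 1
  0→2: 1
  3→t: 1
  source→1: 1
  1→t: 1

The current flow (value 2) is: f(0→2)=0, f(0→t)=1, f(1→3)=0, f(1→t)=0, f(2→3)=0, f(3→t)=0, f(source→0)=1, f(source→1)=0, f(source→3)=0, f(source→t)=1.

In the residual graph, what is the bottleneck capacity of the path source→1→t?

1

Residual capacities along the path: source→1: 1, 1→t: 1.
Minimum is 1.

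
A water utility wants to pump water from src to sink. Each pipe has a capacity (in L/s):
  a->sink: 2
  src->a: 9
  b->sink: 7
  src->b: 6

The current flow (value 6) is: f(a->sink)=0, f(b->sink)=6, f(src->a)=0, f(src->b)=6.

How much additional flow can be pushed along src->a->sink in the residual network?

Residual capacities along the path: src->a: 9, a->sink: 2.
Minimum is 2.

2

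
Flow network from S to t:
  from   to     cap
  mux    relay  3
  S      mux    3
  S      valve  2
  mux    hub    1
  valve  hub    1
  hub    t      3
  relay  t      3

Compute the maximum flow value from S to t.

Augment S->mux->relay->t: bottleneck 3. Total 3.
Augment S->valve->hub->t: bottleneck 1. Total 4.
No augmenting path remains in the residual graph.

4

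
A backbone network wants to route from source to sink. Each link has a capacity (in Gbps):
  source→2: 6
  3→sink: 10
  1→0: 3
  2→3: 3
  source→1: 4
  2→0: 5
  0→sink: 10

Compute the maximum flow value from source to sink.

9

Augment source→1→0→sink: bottleneck 3. Total 3.
Augment source→2→0→sink: bottleneck 5. Total 8.
Augment source→2→3→sink: bottleneck 1. Total 9.
No augmenting path remains in the residual graph.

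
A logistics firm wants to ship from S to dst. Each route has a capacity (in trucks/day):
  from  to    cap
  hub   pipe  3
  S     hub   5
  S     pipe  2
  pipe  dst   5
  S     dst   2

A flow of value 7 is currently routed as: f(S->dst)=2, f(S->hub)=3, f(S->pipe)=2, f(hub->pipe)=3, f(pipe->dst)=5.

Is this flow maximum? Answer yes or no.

Yes

Residual reachable from S: {S, hub}; dst is not reachable.
Saturated cut: S->pipe, S->dst, hub->pipe with total capacity 7 = current flow value. Flow is maximum.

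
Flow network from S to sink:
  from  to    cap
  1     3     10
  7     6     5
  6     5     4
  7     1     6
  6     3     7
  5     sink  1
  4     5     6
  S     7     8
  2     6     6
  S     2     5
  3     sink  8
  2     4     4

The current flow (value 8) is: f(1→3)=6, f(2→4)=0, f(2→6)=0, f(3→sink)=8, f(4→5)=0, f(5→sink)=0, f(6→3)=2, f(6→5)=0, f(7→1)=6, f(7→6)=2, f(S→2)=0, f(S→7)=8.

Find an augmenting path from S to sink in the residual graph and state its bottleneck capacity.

S→2→6→5→sink, bottleneck 1

Residual along S→2→6→5→sink: S→2: 5, 2→6: 6, 6→5: 4, 5→sink: 1.
Bottleneck = min = 1.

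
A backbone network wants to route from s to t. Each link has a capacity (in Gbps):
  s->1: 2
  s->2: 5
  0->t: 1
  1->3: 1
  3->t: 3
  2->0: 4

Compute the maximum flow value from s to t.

2

Augment s->1->3->t: bottleneck 1. Total 1.
Augment s->2->0->t: bottleneck 1. Total 2.
No augmenting path remains in the residual graph.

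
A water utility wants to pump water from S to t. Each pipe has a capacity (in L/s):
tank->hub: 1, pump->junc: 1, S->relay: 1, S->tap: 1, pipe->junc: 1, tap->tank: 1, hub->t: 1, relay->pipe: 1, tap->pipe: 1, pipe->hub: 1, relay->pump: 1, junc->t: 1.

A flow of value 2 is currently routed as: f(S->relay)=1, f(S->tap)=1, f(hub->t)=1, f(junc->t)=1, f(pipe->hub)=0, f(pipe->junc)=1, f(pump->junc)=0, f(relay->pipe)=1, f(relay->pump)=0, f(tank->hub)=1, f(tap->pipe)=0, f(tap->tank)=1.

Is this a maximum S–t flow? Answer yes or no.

Yes

Residual reachable from S: {S}; t is not reachable.
Saturated cut: S->tap, S->relay with total capacity 2 = current flow value. Flow is maximum.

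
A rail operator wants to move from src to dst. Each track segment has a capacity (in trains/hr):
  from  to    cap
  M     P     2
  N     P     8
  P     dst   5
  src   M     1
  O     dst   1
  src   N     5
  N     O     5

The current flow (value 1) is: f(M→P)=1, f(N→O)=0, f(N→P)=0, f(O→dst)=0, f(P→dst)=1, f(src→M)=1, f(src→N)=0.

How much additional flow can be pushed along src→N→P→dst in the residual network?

4

Residual capacities along the path: src→N: 5, N→P: 8, P→dst: 4.
Minimum is 4.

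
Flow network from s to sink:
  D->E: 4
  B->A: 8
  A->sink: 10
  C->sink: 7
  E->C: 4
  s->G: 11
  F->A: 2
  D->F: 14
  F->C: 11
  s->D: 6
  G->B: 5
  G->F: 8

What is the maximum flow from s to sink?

14

Augment s->D->E->C->sink: bottleneck 4. Total 4.
Augment s->D->F->C->sink: bottleneck 2. Total 6.
Augment s->G->F->C->sink: bottleneck 1. Total 7.
Augment s->G->F->A->sink: bottleneck 2. Total 9.
Augment s->G->B->A->sink: bottleneck 5. Total 14.
No augmenting path remains in the residual graph.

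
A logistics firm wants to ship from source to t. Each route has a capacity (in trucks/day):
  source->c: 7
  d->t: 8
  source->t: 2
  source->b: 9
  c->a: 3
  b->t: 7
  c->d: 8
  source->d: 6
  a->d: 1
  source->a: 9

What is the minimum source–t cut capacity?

Max flow = 17 (via 4 augmenting paths).
In the residual at optimum, the set reachable from source is {a, b, c, d, source}.
Cut edges: source->t (cap 2), b->t (cap 7), d->t (cap 8). Sum = 17.

17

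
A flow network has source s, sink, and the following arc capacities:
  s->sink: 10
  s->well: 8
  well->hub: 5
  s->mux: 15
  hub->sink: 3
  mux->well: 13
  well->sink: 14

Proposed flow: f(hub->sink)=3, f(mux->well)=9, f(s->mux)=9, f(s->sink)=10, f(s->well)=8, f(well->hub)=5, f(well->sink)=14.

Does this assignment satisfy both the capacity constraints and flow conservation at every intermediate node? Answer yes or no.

No

Conservation fails at well: inflow 17 ≠ outflow 19.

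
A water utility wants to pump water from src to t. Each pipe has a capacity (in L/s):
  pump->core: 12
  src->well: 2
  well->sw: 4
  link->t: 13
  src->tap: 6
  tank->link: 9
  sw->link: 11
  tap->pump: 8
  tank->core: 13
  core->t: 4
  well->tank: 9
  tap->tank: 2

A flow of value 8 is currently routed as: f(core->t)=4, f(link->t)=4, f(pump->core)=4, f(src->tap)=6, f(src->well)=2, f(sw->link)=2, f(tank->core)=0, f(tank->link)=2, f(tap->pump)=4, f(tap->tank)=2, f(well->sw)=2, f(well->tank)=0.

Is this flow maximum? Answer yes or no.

Residual reachable from src: {src}; t is not reachable.
Saturated cut: src->well, src->tap with total capacity 8 = current flow value. Flow is maximum.

Yes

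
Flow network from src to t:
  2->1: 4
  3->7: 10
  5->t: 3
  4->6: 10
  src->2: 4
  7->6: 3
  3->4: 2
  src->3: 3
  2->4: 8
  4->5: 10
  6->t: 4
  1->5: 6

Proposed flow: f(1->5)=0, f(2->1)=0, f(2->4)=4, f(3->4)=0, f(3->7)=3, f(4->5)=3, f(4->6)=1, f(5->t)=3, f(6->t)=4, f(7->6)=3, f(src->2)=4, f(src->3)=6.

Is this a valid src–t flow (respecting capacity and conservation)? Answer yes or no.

Capacity violated on src->3: flow 6 > capacity 3.

No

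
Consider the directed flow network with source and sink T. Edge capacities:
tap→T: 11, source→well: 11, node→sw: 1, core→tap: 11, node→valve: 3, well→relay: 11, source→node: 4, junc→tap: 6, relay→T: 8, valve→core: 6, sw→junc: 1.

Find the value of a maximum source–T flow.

Augment source→well→relay→T: bottleneck 8. Total 8.
Augment source→node→valve→core→tap→T: bottleneck 3. Total 11.
Augment source→node→sw→junc→tap→T: bottleneck 1. Total 12.
No augmenting path remains in the residual graph.

12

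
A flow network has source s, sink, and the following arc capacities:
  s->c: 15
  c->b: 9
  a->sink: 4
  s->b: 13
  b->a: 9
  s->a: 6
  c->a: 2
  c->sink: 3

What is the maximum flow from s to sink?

Augment s->c->sink: bottleneck 3. Total 3.
Augment s->a->sink: bottleneck 4. Total 7.
No augmenting path remains in the residual graph.

7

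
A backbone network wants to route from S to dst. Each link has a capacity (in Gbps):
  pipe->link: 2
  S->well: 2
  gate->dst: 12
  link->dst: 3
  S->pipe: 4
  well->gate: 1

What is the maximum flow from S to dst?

Augment S->pipe->link->dst: bottleneck 2. Total 2.
Augment S->well->gate->dst: bottleneck 1. Total 3.
No augmenting path remains in the residual graph.

3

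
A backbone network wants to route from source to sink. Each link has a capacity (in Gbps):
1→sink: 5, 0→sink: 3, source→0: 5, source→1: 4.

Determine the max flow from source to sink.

Augment source→1→sink: bottleneck 4. Total 4.
Augment source→0→sink: bottleneck 3. Total 7.
No augmenting path remains in the residual graph.

7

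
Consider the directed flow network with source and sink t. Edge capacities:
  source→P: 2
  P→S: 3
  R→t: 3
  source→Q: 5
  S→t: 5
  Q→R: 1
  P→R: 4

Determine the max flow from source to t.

3

Augment source→P→S→t: bottleneck 2. Total 2.
Augment source→Q→R→t: bottleneck 1. Total 3.
No augmenting path remains in the residual graph.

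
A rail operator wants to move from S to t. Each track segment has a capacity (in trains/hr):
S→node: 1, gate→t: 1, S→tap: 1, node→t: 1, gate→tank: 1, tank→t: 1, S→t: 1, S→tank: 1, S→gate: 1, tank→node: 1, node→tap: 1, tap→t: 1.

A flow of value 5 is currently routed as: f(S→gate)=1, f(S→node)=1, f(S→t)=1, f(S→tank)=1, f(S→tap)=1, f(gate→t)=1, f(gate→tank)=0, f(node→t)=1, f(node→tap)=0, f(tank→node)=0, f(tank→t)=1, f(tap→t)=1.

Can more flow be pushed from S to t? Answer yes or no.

Residual reachable from S: {S}; t is not reachable.
Saturated cut: S→gate, S→tank, S→node, S→tap, S→t with total capacity 5 = current flow value. Flow is maximum.

No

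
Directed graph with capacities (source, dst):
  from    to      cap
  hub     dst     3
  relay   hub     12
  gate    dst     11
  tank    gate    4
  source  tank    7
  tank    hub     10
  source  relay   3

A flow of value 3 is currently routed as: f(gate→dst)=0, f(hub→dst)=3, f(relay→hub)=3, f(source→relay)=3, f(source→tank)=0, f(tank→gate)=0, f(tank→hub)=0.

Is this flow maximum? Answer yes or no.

No

Residual path source→tank→gate→dst has bottleneck 4 > 0.
Pushing 4 along it raises the flow to 7, so the given flow is not maximum.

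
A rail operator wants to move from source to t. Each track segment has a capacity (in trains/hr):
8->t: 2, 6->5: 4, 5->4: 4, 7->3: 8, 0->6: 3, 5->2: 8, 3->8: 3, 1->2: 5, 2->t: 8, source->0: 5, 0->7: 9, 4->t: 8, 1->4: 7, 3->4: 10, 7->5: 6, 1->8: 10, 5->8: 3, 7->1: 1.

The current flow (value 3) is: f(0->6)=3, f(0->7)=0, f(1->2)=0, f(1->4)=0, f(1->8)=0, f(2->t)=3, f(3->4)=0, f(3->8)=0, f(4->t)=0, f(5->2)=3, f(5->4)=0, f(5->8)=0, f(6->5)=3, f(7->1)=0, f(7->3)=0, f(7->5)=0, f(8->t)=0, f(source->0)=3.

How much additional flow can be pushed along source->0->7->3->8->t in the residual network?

2

Residual capacities along the path: source->0: 2, 0->7: 9, 7->3: 8, 3->8: 3, 8->t: 2.
Minimum is 2.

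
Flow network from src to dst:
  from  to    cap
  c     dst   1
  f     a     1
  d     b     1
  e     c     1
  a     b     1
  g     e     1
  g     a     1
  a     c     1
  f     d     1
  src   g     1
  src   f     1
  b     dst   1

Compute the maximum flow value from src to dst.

2

Augment src→g→e→c→dst: bottleneck 1. Total 1.
Augment src→f→a→b→dst: bottleneck 1. Total 2.
No augmenting path remains in the residual graph.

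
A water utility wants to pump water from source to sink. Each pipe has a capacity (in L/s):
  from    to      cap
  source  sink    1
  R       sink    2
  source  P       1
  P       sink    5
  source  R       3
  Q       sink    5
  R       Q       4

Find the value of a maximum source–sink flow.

5

Augment source->sink: bottleneck 1. Total 1.
Augment source->P->sink: bottleneck 1. Total 2.
Augment source->R->sink: bottleneck 2. Total 4.
Augment source->R->Q->sink: bottleneck 1. Total 5.
No augmenting path remains in the residual graph.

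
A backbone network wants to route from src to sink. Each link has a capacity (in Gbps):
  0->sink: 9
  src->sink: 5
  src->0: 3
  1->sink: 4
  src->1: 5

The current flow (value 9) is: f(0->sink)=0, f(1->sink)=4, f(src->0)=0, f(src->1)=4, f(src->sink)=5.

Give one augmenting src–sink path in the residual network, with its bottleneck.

Residual along src->0->sink: src->0: 3, 0->sink: 9.
Bottleneck = min = 3.

src->0->sink, bottleneck 3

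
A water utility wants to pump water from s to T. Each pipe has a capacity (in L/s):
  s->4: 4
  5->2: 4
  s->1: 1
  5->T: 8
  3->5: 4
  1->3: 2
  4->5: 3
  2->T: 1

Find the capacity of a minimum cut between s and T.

4

Max flow = 4 (via 2 augmenting paths).
In the residual at optimum, the set reachable from s is {4, s}.
Cut edges: s->1 (cap 1), 4->5 (cap 3). Sum = 4.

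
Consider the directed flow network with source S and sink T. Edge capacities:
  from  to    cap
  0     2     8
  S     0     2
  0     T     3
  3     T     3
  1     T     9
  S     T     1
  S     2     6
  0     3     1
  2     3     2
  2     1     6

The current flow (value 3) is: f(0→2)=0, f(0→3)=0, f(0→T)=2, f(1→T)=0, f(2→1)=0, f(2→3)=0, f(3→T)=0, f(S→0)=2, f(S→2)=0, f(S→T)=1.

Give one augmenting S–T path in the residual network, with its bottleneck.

S→2→3→T, bottleneck 2

Residual along S→2→3→T: S→2: 6, 2→3: 2, 3→T: 3.
Bottleneck = min = 2.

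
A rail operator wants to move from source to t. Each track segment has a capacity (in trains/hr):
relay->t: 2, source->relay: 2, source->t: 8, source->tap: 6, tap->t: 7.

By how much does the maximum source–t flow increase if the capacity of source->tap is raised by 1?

1

Original max flow = 16.
After raising cap(source->tap), augmenting paths through that edge carry 1 more unit.
New max flow = 17. Increase = 1.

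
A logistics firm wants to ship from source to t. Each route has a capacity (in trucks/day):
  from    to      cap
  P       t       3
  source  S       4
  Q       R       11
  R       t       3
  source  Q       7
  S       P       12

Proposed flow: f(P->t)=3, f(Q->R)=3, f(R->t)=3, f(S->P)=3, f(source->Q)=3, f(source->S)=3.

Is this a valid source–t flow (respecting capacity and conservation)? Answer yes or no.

Yes

Every edge has 0 ≤ f(e) ≤ cap(e).
At each intermediate node, inflow equals outflow.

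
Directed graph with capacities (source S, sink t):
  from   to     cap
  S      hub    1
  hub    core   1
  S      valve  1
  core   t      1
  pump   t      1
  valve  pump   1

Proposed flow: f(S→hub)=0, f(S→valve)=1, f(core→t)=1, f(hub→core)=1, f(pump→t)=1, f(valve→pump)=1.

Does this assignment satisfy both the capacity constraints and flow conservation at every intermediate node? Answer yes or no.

Conservation fails at hub: inflow 0 ≠ outflow 1.

No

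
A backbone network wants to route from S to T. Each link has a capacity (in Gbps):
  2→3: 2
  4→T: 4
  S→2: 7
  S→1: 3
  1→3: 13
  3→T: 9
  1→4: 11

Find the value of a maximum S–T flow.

Augment S→1→4→T: bottleneck 3. Total 3.
Augment S→2→3→T: bottleneck 2. Total 5.
No augmenting path remains in the residual graph.

5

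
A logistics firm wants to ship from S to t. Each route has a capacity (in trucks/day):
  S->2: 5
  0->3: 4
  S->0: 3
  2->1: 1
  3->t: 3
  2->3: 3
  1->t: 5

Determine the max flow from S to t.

4

Augment S->2->1->t: bottleneck 1. Total 1.
Augment S->2->3->t: bottleneck 3. Total 4.
No augmenting path remains in the residual graph.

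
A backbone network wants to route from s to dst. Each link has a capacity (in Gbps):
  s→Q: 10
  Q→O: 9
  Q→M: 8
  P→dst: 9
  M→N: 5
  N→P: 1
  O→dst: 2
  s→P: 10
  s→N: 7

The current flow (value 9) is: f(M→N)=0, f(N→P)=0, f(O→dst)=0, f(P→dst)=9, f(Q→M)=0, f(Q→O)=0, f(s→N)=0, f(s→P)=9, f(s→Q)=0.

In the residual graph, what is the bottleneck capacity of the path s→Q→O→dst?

Residual capacities along the path: s→Q: 10, Q→O: 9, O→dst: 2.
Minimum is 2.

2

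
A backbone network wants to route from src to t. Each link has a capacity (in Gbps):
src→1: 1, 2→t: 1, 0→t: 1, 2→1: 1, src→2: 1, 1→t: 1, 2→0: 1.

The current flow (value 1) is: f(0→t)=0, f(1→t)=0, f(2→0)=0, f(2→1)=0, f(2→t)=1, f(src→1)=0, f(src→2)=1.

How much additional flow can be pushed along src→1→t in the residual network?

Residual capacities along the path: src→1: 1, 1→t: 1.
Minimum is 1.

1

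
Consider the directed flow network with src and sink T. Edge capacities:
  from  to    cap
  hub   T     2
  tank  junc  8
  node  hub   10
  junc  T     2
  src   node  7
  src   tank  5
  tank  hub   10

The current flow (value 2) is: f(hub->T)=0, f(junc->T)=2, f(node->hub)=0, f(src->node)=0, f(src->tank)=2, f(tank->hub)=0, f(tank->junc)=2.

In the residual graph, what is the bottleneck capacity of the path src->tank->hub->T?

2

Residual capacities along the path: src->tank: 3, tank->hub: 10, hub->T: 2.
Minimum is 2.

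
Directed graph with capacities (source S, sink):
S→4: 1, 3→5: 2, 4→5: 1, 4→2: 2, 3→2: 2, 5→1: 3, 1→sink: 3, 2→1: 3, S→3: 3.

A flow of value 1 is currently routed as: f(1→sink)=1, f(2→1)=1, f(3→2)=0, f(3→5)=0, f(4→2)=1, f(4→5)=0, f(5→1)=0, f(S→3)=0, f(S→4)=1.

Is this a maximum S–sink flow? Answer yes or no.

Residual path S→3→2→1→sink has bottleneck 2 > 0.
Pushing 2 along it raises the flow to 3, so the given flow is not maximum.

No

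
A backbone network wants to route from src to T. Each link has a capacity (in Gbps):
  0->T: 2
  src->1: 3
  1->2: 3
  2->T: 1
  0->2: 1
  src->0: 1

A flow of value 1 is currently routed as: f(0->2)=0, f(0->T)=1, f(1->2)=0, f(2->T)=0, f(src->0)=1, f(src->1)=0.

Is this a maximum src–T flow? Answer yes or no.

No

Residual path src->1->2->T has bottleneck 1 > 0.
Pushing 1 along it raises the flow to 2, so the given flow is not maximum.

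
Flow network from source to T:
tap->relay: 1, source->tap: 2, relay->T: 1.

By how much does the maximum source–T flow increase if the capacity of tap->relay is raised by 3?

0

Original max flow = 1.
Even with extra capacity on tap->relay, another cut of capacity 1 remains binding.
New max flow = 1. Increase = 0.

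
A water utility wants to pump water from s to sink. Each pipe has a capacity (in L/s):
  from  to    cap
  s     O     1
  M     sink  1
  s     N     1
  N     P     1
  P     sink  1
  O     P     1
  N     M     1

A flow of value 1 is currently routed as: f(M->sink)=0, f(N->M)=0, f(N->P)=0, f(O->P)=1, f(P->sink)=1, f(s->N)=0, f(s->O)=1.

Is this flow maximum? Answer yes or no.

Residual path s->N->M->sink has bottleneck 1 > 0.
Pushing 1 along it raises the flow to 2, so the given flow is not maximum.

No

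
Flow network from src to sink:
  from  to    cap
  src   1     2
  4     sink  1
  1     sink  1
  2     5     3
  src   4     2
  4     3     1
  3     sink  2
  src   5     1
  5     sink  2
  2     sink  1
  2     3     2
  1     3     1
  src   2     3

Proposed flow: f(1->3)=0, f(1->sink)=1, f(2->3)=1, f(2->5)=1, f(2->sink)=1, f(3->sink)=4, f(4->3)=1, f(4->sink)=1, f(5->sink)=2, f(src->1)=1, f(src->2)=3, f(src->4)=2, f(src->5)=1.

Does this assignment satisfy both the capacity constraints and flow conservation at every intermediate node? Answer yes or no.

No

Capacity violated on 3->sink: flow 4 > capacity 2.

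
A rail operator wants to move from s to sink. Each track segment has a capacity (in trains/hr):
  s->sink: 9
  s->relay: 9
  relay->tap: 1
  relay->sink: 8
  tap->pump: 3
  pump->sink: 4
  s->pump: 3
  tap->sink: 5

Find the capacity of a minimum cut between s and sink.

Max flow = 21 (via 4 augmenting paths).
In the residual at optimum, the set reachable from s is {s}.
Cut edges: s->relay (cap 9), s->pump (cap 3), s->sink (cap 9). Sum = 21.

21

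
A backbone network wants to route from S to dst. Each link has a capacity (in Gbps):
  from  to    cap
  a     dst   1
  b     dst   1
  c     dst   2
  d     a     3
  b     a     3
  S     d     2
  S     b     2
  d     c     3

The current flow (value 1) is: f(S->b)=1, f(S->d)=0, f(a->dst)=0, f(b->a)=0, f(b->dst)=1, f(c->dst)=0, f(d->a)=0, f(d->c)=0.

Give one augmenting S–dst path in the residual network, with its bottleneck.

Residual along S->b->a->dst: S->b: 1, b->a: 3, a->dst: 1.
Bottleneck = min = 1.

S->b->a->dst, bottleneck 1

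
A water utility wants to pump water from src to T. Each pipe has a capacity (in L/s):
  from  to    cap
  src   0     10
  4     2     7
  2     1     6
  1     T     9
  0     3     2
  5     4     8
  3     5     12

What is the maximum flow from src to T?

2

Augment src->0->3->5->4->2->1->T: bottleneck 2. Total 2.
No augmenting path remains in the residual graph.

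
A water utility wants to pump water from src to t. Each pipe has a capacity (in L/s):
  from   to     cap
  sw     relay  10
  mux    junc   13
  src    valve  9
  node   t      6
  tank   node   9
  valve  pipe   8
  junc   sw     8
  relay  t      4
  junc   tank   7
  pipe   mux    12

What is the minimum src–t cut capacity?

Max flow = 8 (via 2 augmenting paths).
In the residual at optimum, the set reachable from src is {src, valve}.
Cut edges: valve->pipe (cap 8). Sum = 8.

8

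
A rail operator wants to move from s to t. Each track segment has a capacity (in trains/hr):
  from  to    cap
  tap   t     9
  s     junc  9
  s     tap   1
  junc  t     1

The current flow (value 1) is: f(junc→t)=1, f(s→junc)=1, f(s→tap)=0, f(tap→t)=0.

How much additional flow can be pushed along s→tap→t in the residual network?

Residual capacities along the path: s→tap: 1, tap→t: 9.
Minimum is 1.

1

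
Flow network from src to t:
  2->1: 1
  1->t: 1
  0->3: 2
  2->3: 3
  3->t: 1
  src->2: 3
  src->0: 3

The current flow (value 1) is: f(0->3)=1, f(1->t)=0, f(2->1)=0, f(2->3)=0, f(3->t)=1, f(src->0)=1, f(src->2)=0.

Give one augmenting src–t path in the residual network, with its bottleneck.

Residual along src->2->1->t: src->2: 3, 2->1: 1, 1->t: 1.
Bottleneck = min = 1.

src->2->1->t, bottleneck 1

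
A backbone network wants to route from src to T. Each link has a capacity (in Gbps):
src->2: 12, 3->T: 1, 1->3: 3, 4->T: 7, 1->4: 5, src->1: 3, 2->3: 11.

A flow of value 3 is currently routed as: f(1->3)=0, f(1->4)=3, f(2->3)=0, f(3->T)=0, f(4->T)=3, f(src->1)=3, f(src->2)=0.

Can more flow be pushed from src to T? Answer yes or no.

Yes

Residual path src->2->3->T has bottleneck 1 > 0.
Pushing 1 along it raises the flow to 4, so the given flow is not maximum.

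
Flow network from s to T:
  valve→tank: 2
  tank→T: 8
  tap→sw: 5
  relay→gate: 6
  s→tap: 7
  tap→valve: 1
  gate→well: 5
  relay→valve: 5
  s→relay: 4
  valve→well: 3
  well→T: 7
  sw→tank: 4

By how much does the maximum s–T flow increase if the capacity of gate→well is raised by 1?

0

Original max flow = 9.
Edge gate→well does not cross the min cut (source side {s, sw, tap}), so extra capacity there cannot help.
New max flow = 9. Increase = 0.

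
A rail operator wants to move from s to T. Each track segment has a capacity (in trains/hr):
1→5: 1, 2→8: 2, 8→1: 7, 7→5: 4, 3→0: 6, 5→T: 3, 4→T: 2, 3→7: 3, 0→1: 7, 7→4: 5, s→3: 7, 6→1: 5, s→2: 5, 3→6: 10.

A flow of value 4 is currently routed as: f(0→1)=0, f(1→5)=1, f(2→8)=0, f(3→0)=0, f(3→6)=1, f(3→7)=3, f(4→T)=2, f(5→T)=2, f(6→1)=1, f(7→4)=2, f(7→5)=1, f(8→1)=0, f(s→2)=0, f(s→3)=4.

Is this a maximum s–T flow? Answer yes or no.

Residual reachable from s: {0, 1, 2, 3, 6, 8, s}; T is not reachable.
Saturated cut: 3→7, 1→5 with total capacity 4 = current flow value. Flow is maximum.

Yes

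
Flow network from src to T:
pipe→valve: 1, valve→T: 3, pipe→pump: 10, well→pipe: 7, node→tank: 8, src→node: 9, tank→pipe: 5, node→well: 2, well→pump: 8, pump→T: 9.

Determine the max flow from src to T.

Augment src→node→well→pump→T: bottleneck 2. Total 2.
Augment src→node→tank→pipe→pump→T: bottleneck 5. Total 7.
No augmenting path remains in the residual graph.

7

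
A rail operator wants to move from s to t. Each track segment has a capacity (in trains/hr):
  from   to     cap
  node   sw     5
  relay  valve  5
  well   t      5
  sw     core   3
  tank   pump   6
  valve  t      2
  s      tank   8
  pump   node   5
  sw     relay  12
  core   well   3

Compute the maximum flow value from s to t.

Augment s->tank->pump->node->sw->relay->valve->t: bottleneck 2. Total 2.
Augment s->tank->pump->node->sw->core->well->t: bottleneck 3. Total 5.
No augmenting path remains in the residual graph.

5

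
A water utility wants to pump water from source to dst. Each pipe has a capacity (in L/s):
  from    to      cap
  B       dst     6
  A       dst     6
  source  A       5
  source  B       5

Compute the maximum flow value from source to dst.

10

Augment source->A->dst: bottleneck 5. Total 5.
Augment source->B->dst: bottleneck 5. Total 10.
No augmenting path remains in the residual graph.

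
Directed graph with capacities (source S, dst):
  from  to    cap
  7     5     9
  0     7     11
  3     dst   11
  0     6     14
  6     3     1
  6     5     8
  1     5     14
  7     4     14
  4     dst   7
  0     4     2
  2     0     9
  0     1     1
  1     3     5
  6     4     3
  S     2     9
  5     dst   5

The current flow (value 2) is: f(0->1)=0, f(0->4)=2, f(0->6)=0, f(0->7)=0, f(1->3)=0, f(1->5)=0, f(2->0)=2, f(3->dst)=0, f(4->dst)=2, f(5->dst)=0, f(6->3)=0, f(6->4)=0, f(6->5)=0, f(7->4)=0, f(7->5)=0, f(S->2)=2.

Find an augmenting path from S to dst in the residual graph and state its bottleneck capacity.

S->2->0->1->5->dst, bottleneck 1

Residual along S->2->0->1->5->dst: S->2: 7, 2->0: 7, 0->1: 1, 1->5: 14, 5->dst: 5.
Bottleneck = min = 1.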